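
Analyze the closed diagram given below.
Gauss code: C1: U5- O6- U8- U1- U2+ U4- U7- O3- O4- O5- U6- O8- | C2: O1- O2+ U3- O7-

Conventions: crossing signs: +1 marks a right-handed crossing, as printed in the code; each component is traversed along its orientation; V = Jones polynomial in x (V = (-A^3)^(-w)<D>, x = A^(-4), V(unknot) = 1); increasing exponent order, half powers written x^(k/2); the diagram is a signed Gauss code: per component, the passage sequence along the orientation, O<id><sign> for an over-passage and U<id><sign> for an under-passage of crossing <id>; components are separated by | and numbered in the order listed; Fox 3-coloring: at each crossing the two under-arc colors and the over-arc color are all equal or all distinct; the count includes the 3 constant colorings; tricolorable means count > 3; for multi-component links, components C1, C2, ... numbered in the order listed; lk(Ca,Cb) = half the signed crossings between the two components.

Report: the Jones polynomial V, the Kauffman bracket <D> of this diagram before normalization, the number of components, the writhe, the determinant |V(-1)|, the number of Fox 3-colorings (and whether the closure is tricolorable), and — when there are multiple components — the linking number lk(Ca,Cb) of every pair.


V = x^(-13/2) - x^(-11/2) + x^(-9/2) - 2x^(-7/2) - x^(-3/2)
<D> = -A^-12 - 2A^-4 + 1 - A^4 + A^8 (w = -6)
2 components over 8 crossings, w = -6
lk(C1,C2): -1
9 Fox colorings among 3^8, |V(-1)| = 6: tricolorable
why: the 1 component pair carries total linking -1


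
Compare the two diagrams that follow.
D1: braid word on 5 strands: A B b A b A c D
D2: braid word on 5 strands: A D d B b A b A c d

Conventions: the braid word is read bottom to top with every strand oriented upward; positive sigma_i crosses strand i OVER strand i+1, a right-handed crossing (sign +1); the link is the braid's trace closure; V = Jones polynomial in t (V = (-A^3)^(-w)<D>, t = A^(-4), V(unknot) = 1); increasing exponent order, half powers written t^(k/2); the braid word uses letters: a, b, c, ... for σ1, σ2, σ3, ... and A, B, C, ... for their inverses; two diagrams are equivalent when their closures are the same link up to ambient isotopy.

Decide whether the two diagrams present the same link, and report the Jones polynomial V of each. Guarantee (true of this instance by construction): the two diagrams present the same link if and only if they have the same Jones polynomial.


same link: yes
V(D1) = -t^-4 + t^-3 + t^-1  [8 crossings, <D> = A^-2 + A^6 - A^10, w = -2]
V(D2) = -t^-4 + t^-3 + t^-1  (w 0, c 10, <D> = A^4 + A^12 - A^16)
note: D2 (10 crossings) and D1 (8) are Markov-related braid presentations


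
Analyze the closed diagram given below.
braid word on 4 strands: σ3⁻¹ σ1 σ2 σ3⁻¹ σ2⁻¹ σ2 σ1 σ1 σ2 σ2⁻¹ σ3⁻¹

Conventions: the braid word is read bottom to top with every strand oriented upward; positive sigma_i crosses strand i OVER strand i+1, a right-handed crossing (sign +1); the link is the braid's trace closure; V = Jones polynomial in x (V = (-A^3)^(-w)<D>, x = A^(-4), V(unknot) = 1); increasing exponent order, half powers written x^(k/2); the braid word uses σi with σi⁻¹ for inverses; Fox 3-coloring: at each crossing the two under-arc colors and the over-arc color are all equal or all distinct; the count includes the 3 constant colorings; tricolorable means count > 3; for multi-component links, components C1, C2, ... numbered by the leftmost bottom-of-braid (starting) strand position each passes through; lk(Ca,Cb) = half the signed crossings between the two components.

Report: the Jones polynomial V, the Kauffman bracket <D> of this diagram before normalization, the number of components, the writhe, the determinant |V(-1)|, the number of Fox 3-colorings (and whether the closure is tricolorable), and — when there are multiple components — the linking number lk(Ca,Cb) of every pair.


V = -x^-3 + x^-2 - x^-1 + 3 - x + x^2 - x^3
<D> = A^-9 - A^-5 + A^-1 - 3A^3 + A^7 - A^11 + A^15 (w = +1)
1 component over 11 crossings, w = +1
27 Fox colorings among 3^11, |V(-1)| = 9: tricolorable
why: w = +1 shifts under R1 moves; the (-A^3)^(-1) factor cancels that in V


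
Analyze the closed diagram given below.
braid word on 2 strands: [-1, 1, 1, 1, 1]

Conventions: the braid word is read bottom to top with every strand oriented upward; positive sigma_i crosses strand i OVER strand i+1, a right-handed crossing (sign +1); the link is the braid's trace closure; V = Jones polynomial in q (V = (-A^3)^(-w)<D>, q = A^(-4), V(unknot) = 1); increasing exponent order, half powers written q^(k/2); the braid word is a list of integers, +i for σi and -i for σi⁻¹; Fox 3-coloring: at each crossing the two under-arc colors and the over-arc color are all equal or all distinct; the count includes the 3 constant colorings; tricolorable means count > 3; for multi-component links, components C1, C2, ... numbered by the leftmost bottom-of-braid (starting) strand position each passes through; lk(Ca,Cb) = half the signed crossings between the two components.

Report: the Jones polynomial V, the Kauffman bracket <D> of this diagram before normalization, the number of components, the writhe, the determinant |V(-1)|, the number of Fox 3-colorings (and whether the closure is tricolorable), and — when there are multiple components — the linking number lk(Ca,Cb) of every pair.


V(q) = q + q^3 - q^4
bracket: A^-7 - A^-3 - A^5, w = +3
1 component, writhe +3, over 5 crossings
det 3, colorings 9 of 3^5 — tricolorable
observation: w = +3 (over 5 crossings) is diagram-only; (-A^3)^(-3) removes it from V


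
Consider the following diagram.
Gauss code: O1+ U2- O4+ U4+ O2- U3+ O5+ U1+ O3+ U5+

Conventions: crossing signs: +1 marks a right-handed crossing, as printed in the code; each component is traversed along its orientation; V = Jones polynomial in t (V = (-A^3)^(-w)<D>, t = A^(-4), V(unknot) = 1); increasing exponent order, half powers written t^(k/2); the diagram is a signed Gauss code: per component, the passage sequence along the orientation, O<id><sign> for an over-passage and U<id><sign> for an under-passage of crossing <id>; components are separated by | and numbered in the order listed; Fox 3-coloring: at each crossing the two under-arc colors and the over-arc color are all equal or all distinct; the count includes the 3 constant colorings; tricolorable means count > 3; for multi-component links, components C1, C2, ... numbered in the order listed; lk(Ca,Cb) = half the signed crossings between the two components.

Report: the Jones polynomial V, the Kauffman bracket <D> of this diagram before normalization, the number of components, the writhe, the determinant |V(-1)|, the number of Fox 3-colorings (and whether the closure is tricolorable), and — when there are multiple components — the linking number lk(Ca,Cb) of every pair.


V(t) = t + t^3 - t^4
bracket: A^-7 - A^-3 - A^5, w = +3
1 component, writhe +3, over 5 crossings
det 3, colorings 9 of 3^5 — tricolorable
observation: |V(-1)| = 3: so tricolorable, since 3 divides 3


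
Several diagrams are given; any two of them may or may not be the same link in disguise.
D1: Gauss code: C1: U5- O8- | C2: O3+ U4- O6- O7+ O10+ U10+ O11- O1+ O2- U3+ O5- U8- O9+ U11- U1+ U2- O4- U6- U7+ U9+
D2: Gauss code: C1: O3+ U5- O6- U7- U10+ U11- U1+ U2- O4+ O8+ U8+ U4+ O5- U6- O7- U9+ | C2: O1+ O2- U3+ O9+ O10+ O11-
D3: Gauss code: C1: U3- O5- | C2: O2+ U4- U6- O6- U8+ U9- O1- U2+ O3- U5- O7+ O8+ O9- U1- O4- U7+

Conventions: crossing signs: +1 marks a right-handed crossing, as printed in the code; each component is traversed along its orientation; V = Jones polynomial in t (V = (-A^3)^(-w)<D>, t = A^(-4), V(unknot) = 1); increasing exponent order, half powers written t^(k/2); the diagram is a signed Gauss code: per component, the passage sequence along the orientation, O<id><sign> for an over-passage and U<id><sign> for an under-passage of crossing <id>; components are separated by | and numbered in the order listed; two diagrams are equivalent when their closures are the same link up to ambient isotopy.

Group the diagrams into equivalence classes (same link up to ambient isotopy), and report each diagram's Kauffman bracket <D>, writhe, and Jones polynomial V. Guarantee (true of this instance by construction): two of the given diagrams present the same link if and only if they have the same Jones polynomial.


classes: {D1, D3} | {D2}
V(D1) = -t^(-9/2) + t^(-7/2) - 2t^(-5/2) + 2t^(-3/2) - 2t^(-1/2) + t^(1/2) - t^(3/2)  [11 crossings, <D> = A^-9 - A^-5 + 2A^-1 - 2A^3 + 2A^7 - A^11 + A^15, w = -1]
V(D2) = t^(-7/2) - t^(-5/2) + t^(-3/2) - 2t^(-1/2) - t^(3/2)  (w +1, c 11, <D> = A^-3 + 2A^5 - A^9 + A^13 - A^17)
D3 (bracket A^-15 - A^-11 + 2A^-7 - 2A^-3 + 2A - A^5 + A^9; 9 crossings at w = -3): V = -t^(-9/2) + t^(-7/2) - 2t^(-5/2) + 2t^(-3/2) - 2t^(-1/2) + t^(1/2) - t^(3/2)
note: V(t) takes 2 values over 3 diagrams, fixing the grouping


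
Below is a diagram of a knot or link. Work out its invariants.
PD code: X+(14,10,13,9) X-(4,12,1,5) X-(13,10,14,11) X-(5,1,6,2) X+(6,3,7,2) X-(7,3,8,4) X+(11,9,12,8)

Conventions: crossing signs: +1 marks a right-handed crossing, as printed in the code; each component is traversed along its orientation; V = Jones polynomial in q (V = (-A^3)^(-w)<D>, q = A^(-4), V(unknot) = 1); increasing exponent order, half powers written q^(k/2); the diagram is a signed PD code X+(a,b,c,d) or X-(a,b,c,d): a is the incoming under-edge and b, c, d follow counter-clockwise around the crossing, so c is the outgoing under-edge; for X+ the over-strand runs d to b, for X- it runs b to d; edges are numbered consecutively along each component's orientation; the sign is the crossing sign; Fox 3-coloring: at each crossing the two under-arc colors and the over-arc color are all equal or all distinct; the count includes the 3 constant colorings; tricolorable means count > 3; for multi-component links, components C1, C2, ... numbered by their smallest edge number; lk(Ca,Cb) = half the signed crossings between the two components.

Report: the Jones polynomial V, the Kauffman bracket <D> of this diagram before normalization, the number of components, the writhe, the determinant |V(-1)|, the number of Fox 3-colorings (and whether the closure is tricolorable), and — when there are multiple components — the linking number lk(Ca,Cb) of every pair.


Jones polynomial: V(q) = q^-3 + q^-2 + q^-1 + 1
<D> = -A^-3 - A - A^5 - A^9; writhe -1
components 3, writhe -1 (7 crossings)
linking number lk(C1,C2) = -1
lk(C1,C3): 0
lk(C2,C3) = 0
3-colorings: 9 of 3^7, det 0 — tricolorable
note: the 3 component pairs carry total linking -1


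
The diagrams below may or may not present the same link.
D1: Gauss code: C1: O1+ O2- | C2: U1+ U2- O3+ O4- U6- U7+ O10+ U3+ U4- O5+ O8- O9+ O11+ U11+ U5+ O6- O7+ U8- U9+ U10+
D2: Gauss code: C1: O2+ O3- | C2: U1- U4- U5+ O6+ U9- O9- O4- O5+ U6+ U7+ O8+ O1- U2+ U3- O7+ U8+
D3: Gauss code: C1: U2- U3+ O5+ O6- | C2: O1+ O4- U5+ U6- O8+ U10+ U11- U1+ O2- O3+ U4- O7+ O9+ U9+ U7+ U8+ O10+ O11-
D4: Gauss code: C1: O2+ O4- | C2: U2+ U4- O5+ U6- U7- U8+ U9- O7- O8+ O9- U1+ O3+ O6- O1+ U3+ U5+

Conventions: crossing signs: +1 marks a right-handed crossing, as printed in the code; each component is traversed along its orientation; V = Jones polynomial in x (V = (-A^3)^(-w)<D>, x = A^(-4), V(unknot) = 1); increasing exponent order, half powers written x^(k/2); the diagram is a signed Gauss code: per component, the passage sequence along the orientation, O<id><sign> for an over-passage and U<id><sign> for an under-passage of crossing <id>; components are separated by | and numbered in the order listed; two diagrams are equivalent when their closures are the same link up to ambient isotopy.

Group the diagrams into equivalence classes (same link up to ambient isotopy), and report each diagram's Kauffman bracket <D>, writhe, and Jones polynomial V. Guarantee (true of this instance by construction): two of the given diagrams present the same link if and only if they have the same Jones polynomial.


equivalence classes: {D1, D2, D3, D4}
D1 (bracket A^7 + A^11; 11 crossings at w = +3): V = -x^(-1/2) - x^(1/2)
D2 (bracket A + A^5; 9 crossings at w = +1): V = -x^(-1/2) - x^(1/2)
D3 (bracket A^7 + A^11; 11 crossings at w = +3): V = -x^(-1/2) - x^(1/2)
V(D4) = -x^(-1/2) - x^(1/2)  (w +1, c 9, <D> = A + A^5)
key observation: one V(x) for all 4 diagrams — one class (guaranteed)


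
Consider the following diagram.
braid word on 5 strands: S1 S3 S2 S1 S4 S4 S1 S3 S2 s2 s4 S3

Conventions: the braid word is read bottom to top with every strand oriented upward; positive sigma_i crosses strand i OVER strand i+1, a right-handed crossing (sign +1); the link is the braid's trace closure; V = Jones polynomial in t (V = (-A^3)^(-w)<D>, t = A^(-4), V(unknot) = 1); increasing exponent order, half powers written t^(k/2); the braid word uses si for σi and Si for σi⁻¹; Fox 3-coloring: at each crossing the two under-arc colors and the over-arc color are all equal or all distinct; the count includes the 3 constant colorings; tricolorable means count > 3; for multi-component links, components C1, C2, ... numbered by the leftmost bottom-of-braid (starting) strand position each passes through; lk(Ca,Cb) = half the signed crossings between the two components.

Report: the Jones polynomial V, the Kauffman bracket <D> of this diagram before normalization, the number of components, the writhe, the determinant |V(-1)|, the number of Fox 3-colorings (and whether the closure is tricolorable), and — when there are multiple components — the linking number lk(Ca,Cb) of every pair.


V = t^-10 - 2t^-9 + 2t^-8 - 4t^-7 + 4t^-6 - 3t^-5 + 3t^-4 - t^-3 + t^-2
<D> = A^-16 - A^-12 + 3A^-8 - 3A^-4 + 4 - 4A^4 + 2A^8 - 2A^12 + A^16 (w = -8)
1 component over 12 crossings, w = -8
9 Fox colorings among 3^12, |V(-1)| = 21: tricolorable
why: the span of V is 8, forcing >= 8 crossings in any diagram


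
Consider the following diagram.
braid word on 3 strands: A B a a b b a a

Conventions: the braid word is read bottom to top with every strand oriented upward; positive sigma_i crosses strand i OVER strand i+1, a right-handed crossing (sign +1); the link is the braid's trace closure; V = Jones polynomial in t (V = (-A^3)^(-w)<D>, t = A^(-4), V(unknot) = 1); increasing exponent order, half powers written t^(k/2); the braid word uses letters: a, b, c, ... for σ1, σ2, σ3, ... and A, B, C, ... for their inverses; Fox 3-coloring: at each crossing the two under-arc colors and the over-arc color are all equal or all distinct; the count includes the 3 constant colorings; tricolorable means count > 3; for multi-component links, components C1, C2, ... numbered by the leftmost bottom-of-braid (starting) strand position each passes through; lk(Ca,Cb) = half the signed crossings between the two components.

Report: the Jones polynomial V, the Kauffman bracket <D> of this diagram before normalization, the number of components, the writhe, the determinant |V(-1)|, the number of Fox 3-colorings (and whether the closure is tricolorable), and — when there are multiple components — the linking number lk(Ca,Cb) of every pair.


V = t - t^2 + 2t^3 - t^4 + t^5 - t^6
<D> = -A^-12 + A^-8 - A^-4 + 2 - A^4 + A^8 (w = +4)
1 component over 8 crossings, w = +4
3 Fox colorings among 3^8, |V(-1)| = 7: not tricolorable
why: w = +4 shifts under R1 moves; the (-A^3)^(-4) factor cancels that in V


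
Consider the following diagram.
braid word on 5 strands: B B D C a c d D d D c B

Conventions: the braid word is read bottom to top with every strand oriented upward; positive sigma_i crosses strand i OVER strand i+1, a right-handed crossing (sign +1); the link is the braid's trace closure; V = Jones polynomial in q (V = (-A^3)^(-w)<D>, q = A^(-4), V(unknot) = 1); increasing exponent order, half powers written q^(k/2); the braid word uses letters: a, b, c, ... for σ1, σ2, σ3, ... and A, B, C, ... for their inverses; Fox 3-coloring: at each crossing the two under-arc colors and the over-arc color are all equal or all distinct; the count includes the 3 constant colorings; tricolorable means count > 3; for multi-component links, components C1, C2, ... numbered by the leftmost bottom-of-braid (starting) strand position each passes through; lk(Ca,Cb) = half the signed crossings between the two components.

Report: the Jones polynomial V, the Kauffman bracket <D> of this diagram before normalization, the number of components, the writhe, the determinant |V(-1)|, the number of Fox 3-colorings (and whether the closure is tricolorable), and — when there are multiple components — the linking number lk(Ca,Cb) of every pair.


Jones polynomial: V(q) = -q^-4 + q^-3 + q^-1
<D> = A^-2 + A^6 - A^10; writhe -2
components 1, writhe -2 (12 crossings)
3-colorings: 9 of 3^12, det 3 — tricolorable
note: det 3 = |V(-1)|; divisible by 3, so tricolorable


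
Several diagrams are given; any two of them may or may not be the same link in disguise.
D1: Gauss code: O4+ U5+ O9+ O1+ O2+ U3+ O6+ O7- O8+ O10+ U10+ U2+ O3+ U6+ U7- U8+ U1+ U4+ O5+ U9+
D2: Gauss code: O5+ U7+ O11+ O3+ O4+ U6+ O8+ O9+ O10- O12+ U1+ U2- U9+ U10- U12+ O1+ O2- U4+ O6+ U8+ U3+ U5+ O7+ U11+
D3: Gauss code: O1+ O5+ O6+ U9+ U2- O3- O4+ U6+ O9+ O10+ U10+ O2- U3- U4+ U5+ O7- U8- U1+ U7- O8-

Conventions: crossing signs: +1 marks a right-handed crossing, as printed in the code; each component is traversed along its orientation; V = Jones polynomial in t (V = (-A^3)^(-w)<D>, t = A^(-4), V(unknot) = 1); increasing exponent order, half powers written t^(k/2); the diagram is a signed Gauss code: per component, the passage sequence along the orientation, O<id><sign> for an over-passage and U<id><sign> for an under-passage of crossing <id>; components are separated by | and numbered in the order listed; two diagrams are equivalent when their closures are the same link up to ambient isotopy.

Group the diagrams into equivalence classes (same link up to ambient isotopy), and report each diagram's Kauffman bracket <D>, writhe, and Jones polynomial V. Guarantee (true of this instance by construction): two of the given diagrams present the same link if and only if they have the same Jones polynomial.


classes: {D1, D2} | {D3}
V(D1) = t^2 + 2t^4 - 2t^5 + t^6 - 2t^7 + t^8  [10 crossings, <D> = A^-8 - 2A^-4 + 1 - 2A^4 + 2A^8 + A^16, w = +8]
V(D2) = t^2 + 2t^4 - 2t^5 + t^6 - 2t^7 + t^8  (w +8, c 12, <D> = A^-8 - 2A^-4 + 1 - 2A^4 + 2A^8 + A^16)
V(D3) = 1  (w +2, c 10, <D> = A^6)
insight: comparing 3 Jones polynomials yields 2 groups


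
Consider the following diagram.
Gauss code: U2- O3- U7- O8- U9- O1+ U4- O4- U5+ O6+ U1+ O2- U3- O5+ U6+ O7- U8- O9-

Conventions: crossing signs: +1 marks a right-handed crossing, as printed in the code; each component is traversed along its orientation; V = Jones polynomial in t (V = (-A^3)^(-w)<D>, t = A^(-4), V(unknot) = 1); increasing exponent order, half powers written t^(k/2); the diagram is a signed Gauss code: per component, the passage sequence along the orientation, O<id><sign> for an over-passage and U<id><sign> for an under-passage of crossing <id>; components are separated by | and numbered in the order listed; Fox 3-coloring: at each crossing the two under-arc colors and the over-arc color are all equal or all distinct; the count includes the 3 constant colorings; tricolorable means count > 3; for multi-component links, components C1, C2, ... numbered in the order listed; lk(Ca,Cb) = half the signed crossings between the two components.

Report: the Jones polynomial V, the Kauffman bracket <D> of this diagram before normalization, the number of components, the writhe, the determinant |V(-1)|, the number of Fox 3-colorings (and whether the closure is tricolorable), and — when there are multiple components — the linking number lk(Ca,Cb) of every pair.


Jones polynomial: V(t) = -t^-6 + 2t^-5 - 4t^-4 + 5t^-3 - 4t^-2 + 5t^-1 - 3 + 2t - t^2
<D> = A^-17 - 2A^-13 + 3A^-9 - 5A^-5 + 4A^-1 - 5A^3 + 4A^7 - 2A^11 + A^15; writhe -3
components 1, writhe -3 (9 crossings)
3-colorings: 9 of 3^9, det 27 — tricolorable
note: V spans 8 powers of t: at least 8 crossings in any diagram


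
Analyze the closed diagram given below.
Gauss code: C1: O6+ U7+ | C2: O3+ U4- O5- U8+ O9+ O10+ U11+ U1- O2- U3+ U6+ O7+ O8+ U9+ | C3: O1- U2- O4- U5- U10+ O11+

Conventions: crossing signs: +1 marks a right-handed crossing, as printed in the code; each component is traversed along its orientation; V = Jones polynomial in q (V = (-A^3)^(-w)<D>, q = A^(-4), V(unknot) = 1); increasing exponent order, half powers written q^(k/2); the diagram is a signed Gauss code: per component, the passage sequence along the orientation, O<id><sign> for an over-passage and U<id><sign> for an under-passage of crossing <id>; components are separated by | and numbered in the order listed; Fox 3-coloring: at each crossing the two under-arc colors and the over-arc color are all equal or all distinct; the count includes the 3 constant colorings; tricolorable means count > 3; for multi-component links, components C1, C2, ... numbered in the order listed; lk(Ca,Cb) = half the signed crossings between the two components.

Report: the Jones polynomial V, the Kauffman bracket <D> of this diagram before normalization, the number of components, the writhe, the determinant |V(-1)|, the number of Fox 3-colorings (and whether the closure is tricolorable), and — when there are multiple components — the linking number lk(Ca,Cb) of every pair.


Jones polynomial: V(q) = q^-1 + 3q - q^2 + 3q^3 - 2q^4 + q^5 - q^6
<D> = A^-15 - A^-11 + 2A^-7 - 3A^-3 + A - 3A^5 - A^13; writhe +3
components 3, writhe +3 (11 crossings)
linking number lk(C1,C2) = +1
lk(C1,C3): 0
lk(C2,C3) = -1
3-colorings: 9 of 3^11, det 12 — tricolorable
note: span 7 respects span(V) <= c + mu - 1 = 13 for this 3-component diagram


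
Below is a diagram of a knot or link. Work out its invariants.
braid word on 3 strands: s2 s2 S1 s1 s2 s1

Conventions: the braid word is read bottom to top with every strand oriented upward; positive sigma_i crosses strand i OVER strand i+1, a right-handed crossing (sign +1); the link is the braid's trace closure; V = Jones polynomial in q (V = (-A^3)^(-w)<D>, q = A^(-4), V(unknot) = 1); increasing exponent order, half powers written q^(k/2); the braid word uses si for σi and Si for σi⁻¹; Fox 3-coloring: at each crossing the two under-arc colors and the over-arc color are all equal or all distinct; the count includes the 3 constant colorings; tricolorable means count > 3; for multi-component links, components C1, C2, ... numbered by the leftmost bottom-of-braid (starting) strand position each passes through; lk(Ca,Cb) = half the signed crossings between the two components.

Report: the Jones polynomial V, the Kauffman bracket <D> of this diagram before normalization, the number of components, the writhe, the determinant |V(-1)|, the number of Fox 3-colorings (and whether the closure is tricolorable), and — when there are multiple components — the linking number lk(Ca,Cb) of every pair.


V = q + q^3 - q^4
<D> = -A^-4 + 1 + A^8 (w = +4)
1 component over 6 crossings, w = +4
9 Fox colorings among 3^6, |V(-1)| = 3: tricolorable
why: det 3 = |V(-1)|; divisible by 3, so tricolorable


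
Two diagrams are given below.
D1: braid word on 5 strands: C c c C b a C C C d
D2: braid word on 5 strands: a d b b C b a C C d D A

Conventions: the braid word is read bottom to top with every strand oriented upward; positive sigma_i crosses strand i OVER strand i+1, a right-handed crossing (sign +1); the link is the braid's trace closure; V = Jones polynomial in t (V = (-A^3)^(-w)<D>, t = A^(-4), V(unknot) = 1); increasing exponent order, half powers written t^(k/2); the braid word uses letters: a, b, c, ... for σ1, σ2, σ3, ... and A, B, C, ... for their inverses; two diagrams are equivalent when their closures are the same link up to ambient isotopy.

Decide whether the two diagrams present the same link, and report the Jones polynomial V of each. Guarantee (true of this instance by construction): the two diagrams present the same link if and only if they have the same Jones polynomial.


equivalent: no
V(D1) = -t^-4 + t^-3 + t^-1  (w 0, c 10, <D> = A^4 + A^12 - A^16)
V(D2) = -t^-3 + 2t^-2 - 2t^-1 + 3 - 2t + 2t^2 - t^3  (w +2, c 12, <D> = -A^-6 + 2A^-2 - 2A^2 + 3A^6 - 2A^10 + 2A^14 - A^18)
why: 2 values of V(t) split the 2 diagrams


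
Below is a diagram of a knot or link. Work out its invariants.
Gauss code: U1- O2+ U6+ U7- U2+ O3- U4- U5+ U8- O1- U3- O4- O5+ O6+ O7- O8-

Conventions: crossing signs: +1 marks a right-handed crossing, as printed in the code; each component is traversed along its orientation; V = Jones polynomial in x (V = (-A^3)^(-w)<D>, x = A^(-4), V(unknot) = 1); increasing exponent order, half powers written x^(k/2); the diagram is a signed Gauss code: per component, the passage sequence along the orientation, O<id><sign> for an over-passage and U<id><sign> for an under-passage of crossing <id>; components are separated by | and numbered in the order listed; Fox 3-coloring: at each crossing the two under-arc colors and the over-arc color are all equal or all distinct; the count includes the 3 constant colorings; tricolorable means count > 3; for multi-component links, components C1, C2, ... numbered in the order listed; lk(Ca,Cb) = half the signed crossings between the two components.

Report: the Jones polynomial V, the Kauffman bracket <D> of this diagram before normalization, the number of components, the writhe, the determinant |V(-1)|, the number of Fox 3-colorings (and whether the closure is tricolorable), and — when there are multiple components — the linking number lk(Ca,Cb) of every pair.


V(x) = -x^-4 + x^-3 + x^-1
bracket: A^-2 + A^6 - A^10, w = -2
1 component, writhe -2, over 8 crossings
det 3, colorings 9 of 3^8 — tricolorable
observation: w = -2 shifts under R1 moves; the (-A^3)^(2) factor cancels that in V


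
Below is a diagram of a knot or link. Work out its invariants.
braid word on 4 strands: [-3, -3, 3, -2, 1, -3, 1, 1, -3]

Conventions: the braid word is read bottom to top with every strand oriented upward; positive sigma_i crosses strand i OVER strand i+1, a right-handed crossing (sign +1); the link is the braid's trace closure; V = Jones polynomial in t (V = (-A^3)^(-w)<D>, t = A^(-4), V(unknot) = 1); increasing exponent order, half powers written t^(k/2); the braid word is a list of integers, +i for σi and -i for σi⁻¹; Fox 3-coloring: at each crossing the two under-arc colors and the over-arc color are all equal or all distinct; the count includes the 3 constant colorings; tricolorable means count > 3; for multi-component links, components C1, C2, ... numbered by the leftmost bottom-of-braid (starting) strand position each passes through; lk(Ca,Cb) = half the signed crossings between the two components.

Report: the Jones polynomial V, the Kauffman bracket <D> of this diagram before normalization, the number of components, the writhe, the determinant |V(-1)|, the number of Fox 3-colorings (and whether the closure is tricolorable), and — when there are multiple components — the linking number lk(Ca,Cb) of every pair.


V(t) = -t^-3 + t^-2 - t^-1 + 3 - t + t^2 - t^3
bracket: A^-15 - A^-11 + A^-7 - 3A^-3 + A - A^5 + A^9, w = -1
1 component, writhe -1, over 9 crossings
det 9, colorings 27 of 3^9 — tricolorable
observation: the span of V is 6, forcing >= 6 crossings in any diagram


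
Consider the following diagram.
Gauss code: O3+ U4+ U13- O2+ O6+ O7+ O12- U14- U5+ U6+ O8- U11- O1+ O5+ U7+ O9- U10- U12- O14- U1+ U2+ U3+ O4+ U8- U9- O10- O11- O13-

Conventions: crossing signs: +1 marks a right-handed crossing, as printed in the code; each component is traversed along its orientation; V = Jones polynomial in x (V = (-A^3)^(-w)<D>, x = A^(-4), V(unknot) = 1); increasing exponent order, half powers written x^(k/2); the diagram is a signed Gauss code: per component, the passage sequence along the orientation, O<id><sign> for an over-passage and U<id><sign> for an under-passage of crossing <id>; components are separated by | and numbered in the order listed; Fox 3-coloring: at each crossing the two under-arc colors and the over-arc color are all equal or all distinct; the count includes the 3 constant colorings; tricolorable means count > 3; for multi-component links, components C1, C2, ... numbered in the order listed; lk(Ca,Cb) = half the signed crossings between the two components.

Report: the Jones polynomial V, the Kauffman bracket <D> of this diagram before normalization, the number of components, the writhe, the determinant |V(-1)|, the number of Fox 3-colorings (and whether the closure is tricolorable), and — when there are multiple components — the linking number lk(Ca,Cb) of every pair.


V = x^-4 - 2x^-3 + 3x^-2 - 4x^-1 + 4 - 3x + 3x^2 - x^3
<D> = -A^-12 + 3A^-8 - 3A^-4 + 4 - 4A^4 + 3A^8 - 2A^12 + A^16 (w = 0)
1 component over 14 crossings, w = 0
9 Fox colorings among 3^14, |V(-1)| = 21: tricolorable
why: |V(-1)| = 21: so tricolorable, since 3 divides 21


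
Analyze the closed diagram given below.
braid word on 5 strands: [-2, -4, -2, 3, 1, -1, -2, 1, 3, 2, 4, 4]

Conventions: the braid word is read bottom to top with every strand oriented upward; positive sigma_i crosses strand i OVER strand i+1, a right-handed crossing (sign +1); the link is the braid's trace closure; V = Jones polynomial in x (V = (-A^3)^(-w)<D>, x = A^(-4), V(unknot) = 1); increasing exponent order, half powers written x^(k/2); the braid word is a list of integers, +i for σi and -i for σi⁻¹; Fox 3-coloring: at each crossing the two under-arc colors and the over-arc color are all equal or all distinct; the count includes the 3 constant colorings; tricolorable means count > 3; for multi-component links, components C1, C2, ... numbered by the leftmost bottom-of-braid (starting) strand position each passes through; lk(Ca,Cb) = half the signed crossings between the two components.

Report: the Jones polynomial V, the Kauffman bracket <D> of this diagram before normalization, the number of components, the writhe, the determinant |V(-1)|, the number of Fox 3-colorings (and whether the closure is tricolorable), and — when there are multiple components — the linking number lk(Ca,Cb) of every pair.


V = x^-2 - x^-1 + 1 - x + x^2
<D> = A^-2 - A^2 + A^6 - A^10 + A^14 (w = +2)
1 component over 12 crossings, w = +2
3 Fox colorings among 3^12, |V(-1)| = 5: not tricolorable
why: the span of V is 4, forcing >= 4 crossings in any diagram


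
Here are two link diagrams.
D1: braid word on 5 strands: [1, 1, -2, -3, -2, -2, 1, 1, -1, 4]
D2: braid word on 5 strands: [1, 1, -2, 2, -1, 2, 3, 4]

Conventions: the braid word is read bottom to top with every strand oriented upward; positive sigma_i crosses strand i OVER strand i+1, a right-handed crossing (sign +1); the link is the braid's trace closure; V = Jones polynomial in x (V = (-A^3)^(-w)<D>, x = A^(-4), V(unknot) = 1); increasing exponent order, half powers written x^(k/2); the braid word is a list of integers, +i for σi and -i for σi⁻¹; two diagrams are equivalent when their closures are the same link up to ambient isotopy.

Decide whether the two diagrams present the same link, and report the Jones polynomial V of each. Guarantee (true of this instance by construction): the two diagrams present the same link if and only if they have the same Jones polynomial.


same link: no
V(D1) = -x^-3 + x^-2 - x^-1 + 3 - x + x^2 - x^3  [10 crossings, <D> = -A^-12 + A^-8 - A^-4 + 3 - A^4 + A^8 - A^12, w = 0]
V(D2) = 1  [8 crossings, <D> = A^12, w = +4]
insight: 2 values of V(x) split the 2 diagrams


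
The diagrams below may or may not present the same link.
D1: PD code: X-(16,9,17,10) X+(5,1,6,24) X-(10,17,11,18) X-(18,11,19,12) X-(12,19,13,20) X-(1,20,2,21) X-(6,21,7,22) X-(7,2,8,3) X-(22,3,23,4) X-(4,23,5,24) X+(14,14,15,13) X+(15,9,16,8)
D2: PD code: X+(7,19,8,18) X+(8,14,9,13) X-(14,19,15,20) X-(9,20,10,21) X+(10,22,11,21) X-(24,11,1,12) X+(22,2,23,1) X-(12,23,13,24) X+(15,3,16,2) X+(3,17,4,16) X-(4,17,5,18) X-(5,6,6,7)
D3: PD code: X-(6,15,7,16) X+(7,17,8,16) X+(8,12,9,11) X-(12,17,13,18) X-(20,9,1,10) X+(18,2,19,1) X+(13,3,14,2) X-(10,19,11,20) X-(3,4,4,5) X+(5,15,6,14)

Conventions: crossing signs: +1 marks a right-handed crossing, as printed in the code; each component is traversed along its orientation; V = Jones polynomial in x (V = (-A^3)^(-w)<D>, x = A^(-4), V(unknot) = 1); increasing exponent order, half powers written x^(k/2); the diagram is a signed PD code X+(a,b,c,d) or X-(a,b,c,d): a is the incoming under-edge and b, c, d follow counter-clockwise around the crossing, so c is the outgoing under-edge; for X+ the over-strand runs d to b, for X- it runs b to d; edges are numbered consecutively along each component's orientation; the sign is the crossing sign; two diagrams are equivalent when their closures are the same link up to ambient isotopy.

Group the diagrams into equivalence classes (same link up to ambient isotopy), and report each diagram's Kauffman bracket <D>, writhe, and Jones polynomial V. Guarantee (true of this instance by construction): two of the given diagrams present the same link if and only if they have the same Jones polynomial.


grouping into links: {D1} | {D2, D3}
V(D1) = x^-8 - 2x^-7 + x^-6 - 2x^-5 + 2x^-4 + x^-2  (w -6, c 12, <D> = A^-10 + 2A^-2 - 2A^2 + A^6 - 2A^10 + A^14)
V(D2) = x^-2 - x^-1 + 2 - 2x + x^2 - x^3 + x^4  [12 crossings, <D> = A^-16 - A^-12 + A^-8 - 2A^-4 + 2 - A^4 + A^8, w = 0]
V(D3) = x^-2 - x^-1 + 2 - 2x + x^2 - x^3 + x^4  (w 0, c 10, <D> = A^-16 - A^-12 + A^-8 - 2A^-4 + 2 - A^4 + A^8)
key observation: V(x) takes 2 values over 3 diagrams, fixing the grouping


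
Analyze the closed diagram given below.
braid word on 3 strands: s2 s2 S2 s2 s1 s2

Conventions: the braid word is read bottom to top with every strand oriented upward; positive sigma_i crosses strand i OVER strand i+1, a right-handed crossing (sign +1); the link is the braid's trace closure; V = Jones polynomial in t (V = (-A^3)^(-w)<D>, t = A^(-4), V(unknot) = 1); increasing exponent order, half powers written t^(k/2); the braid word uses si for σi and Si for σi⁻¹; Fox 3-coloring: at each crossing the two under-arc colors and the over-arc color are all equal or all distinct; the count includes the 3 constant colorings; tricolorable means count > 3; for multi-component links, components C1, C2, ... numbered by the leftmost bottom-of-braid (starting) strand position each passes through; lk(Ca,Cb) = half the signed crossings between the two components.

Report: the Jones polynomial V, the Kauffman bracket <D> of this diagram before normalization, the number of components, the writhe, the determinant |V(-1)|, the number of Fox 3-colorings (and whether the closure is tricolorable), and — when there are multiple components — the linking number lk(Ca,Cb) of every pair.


V = t + t^3 - t^4
<D> = -A^-4 + 1 + A^8 (w = +4)
1 component over 6 crossings, w = +4
9 Fox colorings among 3^6, |V(-1)| = 3: tricolorable
why: inverse pairs cancel, leaving σ2 σ2 σ1 σ2


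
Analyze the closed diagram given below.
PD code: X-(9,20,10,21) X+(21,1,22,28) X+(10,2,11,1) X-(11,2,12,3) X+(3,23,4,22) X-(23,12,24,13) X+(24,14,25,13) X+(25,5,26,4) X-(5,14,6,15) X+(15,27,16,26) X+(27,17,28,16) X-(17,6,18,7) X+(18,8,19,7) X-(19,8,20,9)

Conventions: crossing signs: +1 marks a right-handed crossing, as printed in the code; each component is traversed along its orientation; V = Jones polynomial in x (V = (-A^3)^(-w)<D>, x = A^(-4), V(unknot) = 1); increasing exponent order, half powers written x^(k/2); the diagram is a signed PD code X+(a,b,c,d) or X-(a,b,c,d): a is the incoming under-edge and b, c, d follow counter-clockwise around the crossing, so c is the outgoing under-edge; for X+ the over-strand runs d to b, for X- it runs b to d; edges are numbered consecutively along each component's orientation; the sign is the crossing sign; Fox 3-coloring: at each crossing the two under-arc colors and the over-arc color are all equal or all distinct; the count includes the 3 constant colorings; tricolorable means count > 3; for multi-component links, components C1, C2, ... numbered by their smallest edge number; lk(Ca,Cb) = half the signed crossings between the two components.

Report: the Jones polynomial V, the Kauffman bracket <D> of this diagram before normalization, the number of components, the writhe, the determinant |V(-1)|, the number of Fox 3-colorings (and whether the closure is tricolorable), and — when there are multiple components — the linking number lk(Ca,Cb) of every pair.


Jones polynomial: V(x) = -x^-2 + 2x^-1 - 3 + 5x - 4x^2 + 5x^3 - 4x^4 + 2x^5 - x^6
<D> = -A^-18 + 2A^-14 - 4A^-10 + 5A^-6 - 4A^-2 + 5A^2 - 3A^6 + 2A^10 - A^14; writhe +2
components 1, writhe +2 (14 crossings)
3-colorings: 9 of 3^14, det 27 — tricolorable
note: the span of V is 8, forcing >= 8 crossings in any diagram


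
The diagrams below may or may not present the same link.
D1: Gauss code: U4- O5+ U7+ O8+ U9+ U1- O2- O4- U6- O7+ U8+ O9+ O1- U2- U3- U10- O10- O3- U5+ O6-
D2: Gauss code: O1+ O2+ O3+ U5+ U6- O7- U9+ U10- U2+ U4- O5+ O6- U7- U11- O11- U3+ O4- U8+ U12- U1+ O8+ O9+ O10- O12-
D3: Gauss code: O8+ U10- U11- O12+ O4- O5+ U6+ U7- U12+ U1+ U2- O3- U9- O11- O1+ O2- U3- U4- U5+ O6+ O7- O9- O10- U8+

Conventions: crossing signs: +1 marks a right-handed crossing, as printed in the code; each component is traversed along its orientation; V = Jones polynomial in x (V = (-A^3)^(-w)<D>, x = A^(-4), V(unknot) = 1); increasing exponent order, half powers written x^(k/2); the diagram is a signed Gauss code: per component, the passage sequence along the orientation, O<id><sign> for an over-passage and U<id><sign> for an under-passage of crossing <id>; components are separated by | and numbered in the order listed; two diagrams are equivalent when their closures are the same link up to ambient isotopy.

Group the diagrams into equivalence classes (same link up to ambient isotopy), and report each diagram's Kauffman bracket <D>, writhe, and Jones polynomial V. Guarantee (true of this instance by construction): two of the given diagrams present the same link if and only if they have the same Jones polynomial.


equivalence classes: {D1} | {D2} | {D3}
D1 (bracket A^-14 - A^-10 + A^-6 - A^-2 + A^2; 10 crossings at w = -2): V = x^-2 - x^-1 + 1 - x + x^2
V(D2) = 1  [12 crossings, <D> = 1, w = 0]
D3 (bracket A^-2 + A^6 - A^10; 12 crossings at w = -2): V = -x^-4 + x^-3 + x^-1
key observation: 3 values of V(x) split the 3 diagrams


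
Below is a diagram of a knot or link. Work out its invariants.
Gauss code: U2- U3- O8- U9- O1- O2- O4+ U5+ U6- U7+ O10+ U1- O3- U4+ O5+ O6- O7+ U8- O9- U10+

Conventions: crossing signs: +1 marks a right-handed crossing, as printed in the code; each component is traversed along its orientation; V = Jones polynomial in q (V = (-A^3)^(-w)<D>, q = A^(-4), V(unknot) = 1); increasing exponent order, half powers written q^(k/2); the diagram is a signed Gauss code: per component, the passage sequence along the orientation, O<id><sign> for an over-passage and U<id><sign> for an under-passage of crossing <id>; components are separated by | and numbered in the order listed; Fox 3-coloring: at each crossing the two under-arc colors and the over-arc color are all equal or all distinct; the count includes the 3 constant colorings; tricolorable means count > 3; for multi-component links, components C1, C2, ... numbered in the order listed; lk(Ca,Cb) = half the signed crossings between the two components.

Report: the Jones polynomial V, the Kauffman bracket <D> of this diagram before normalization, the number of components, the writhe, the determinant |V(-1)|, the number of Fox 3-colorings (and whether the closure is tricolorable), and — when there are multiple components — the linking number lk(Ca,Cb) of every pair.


V(q) = -q^-4 + q^-3 + q^-1
bracket: A^-2 + A^6 - A^10, w = -2
1 component, writhe -2, over 10 crossings
det 3, colorings 9 of 3^10 — tricolorable
observation: |V(-1)| = 3: so tricolorable, since 3 divides 3


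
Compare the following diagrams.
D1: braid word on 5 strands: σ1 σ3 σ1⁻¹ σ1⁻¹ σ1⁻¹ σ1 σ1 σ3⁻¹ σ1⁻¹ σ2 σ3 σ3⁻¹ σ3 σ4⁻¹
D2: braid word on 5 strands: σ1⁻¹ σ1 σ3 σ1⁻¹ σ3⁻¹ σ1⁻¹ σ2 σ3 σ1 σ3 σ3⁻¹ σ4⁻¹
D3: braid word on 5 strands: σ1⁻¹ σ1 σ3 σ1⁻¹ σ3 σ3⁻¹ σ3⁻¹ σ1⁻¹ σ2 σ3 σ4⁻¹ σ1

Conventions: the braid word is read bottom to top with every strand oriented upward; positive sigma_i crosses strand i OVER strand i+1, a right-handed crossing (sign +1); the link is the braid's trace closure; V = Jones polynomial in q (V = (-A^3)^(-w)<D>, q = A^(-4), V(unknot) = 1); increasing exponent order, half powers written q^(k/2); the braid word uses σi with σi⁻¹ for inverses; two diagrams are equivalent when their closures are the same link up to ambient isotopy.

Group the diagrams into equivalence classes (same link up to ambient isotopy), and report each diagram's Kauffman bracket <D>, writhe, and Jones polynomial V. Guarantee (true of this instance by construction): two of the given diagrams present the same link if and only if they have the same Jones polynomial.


classes: {D1, D2, D3}
V(D1) = 1  [14 crossings, <D> = 1, w = 0]
V(D2) = 1  (w 0, c 12, <D> = 1)
V(D3) = 1  [12 crossings, <D> = 1, w = 0]
note: one V(q) for all 3 diagrams — one class (guaranteed)
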